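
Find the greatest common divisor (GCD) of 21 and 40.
1

Using the Euclidean algorithm:
21 = 0 × 40 + 21
40 = 1 × 21 + 19
21 = 1 × 19 + 2
19 = 9 × 2 + 1
2 = 2 × 1 + 0

GCD(21, 40) = 1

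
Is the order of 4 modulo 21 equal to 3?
Yes, ord_21(4) = 3.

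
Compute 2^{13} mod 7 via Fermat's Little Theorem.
2

By Fermat's Little Theorem, a^(p-1) ≡ 1 (mod p) for prime p and gcd(a, p) = 1
Here p = 7, so 2^6 ≡ 1 (mod 7)
We can reduce the exponent: 13 mod 6 = 1
So 2^13 ≡ 2^1 (mod 7)
Computing: 2^1 mod 7 = 2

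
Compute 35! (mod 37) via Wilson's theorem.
(36)! = (35)! × (36) ≡ -1 (mod 37). So (35)! ≡ -1 × (36)^(-1) ≡ (-1)×(-1) = 1 (mod 37)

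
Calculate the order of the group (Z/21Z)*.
12

Prime factorization: 21 = 3 × 7
Using the formula φ(n) = n × Π(1 - 1/p) for each prime factor p:
φ(21) = 21 × (1 - 1/3) × (1 - 1/7)
φ(21) = 12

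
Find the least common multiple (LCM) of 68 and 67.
4556

First find GCD(68, 67) using the Euclidean algorithm:
68 = 1 × 67 + 1
67 = 67 × 1 + 0
GCD(68, 67) = 1

LCM formula: LCM(a, b) = (a × b) / GCD(a, b)
LCM(68, 67) = (68 × 67) / 1
LCM(68, 67) = 4556 / 1
LCM(68, 67) = 4556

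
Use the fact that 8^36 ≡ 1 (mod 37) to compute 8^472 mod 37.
By Fermat: 8^{36} ≡ 1 (mod 37). 472 ≡ 4 (mod 36). So 8^{472} ≡ 8^{4} ≡ 26 (mod 37)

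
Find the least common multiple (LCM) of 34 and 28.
476

First find GCD(34, 28) using the Euclidean algorithm:
34 = 1 × 28 + 6
28 = 4 × 6 + 4
6 = 1 × 4 + 2
4 = 2 × 2 + 0
GCD(34, 28) = 2

LCM formula: LCM(a, b) = (a × b) / GCD(a, b)
LCM(34, 28) = (34 × 28) / 2
LCM(34, 28) = 952 / 2
LCM(34, 28) = 476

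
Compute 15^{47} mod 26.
7

Using successive squaring:
Binary expansion of 47: 101111
Powers of 15 mod 26 (each is the square of the previous):
  15^1 ≡ 15 (mod 26)
  15^2 ≡ 15² = 225 ≡ 17 (mod 26)
  15^4 ≡ 17² = 289 ≡ 3 (mod 26)
  15^8 ≡ 3² = 9 ≡ 9 (mod 26)
  15^16 ≡ 9² = 81 ≡ 3 (mod 26)
  15^32 ≡ 3² = 9 ≡ 9 (mod 26)
47 = 32 + 8 + 4 + 2 + 1, so 15^47 = 15^32 × 15^8 × 15^4 × 15^2 × 15^1 ≡ 9 × 9 × 3 × 17 × 15 (mod 26)
Multiplying step by step:
  9 × 9 = 81 ≡ 3 (mod 26)
  3 × 3 = 9 ≡ 9 (mod 26)
  9 × 17 = 153 ≡ 23 (mod 26)
  23 × 15 = 345 ≡ 7 (mod 26)
Result: 15^47 ≡ 7 (mod 26)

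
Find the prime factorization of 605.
5 × 11^2

Divide by primes starting from smallest:
605 ÷ 5 = 121
121 ÷ 11 = 11
11 ÷ 11 = 1

605 = 5 × 11^2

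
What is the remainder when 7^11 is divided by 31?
Using repeated squaring. 11 = 8 + 2 + 1 (binary 1011). Repeated squaring mod 31: 7^1 ≡ 7; 7^2 ≡ 7² = 49 ≡ 18; 7^4 ≡ 18² = 324 ≡ 14; 7^8 ≡ 14² = 196 ≡ 10. Multiply: 7^11 = 7^8 × 7^2 × 7^1 ≡ 10 × 18 × 7 (mod 31): 10 × 18 = 180 ≡ 25; 25 × 7 = 175 ≡ 20. So 7^11 ≡ 20 (mod 31).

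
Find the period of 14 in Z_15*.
Powers of 14 mod 15: 14^1≡14, 14^2≡1. Order = 2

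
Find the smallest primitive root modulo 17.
p - 1 = 16 has prime divisors 2. h is a primitive root mod 17 iff h^(16/q) ≢ 1 (mod 17) for each such q.
h = 2: 2^8 ≡ 1 (mod 17); 2^8 ≡ 1, so not a primitive root.
h = 3: 3^8 ≡ 16 (mod 17); none is 1, so 3 has order 16 and is a primitive root.
The smallest primitive root mod 17 is g = 3.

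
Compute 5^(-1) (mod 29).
5^(-1) ≡ 6 (mod 29). Verification: 5 × 6 = 30 ≡ 1 (mod 29)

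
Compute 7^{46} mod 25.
24

Using successive squaring:
Binary expansion of 46: 101110
Powers of 7 mod 25 (each is the square of the previous):
  7^1 ≡ 7 (mod 25)
  7^2 ≡ 7² = 49 ≡ 24 (mod 25)
  7^4 ≡ 24² = 576 ≡ 1 (mod 25)
  7^8 ≡ 1² = 1 ≡ 1 (mod 25)
  7^16 ≡ 1² = 1 ≡ 1 (mod 25)
  7^32 ≡ 1² = 1 ≡ 1 (mod 25)
46 = 32 + 8 + 4 + 2, so 7^46 = 7^32 × 7^8 × 7^4 × 7^2 ≡ 1 × 1 × 1 × 24 (mod 25)
Multiplying step by step:
  1 × 1 = 1 ≡ 1 (mod 25)
  1 × 1 = 1 ≡ 1 (mod 25)
  1 × 24 = 24 ≡ 24 (mod 25)
Result: 7^46 ≡ 24 (mod 25)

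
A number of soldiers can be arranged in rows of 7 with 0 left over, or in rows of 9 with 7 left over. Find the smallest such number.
M = 7 × 9 = 63. M₁ = 9, y₁ ≡ 4 (mod 7). M₂ = 7, y₂ ≡ 4 (mod 9). x = 0×9×4 + 7×7×4 ≡ 7 (mod 63). The smallest positive such number is 7.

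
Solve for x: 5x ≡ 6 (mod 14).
4

Since gcd(5, 14) = 1 divides 6, a solution exists.
Multiply both sides by the inverse of 5 mod 14:
  5^(-1) mod 14 = 3
  x ≡ 3 × 6 ≡ 18 ≡ 4 (mod 14)
Verification: 5 × 4 = 20 = 1 × 14 + 6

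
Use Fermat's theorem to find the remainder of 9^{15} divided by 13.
1

By Fermat's Little Theorem, a^(p-1) ≡ 1 (mod p) for prime p and gcd(a, p) = 1
Here p = 13, so 9^12 ≡ 1 (mod 13)
We can reduce the exponent: 15 mod 12 = 3
So 9^15 ≡ 9^3 (mod 13)
Computing: 9^3 mod 13 = 1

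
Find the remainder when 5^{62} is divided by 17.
By Fermat: 5^{16} ≡ 1 (mod 17). 62 = 3×16 + 14. So 5^{62} ≡ 5^{14} ≡ 15 (mod 17)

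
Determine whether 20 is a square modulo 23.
By Euler's criterion: 20^{11} ≡ 22 (mod 23). Since this equals -1 (≡ 22), 20 is not a QR.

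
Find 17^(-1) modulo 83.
44

Using Extended Euclidean Algorithm:
gcd(17, 83) = 1
Bezout coefficients: 17 × -39 + 83 × 8 = 1
So 17 × -39 ≡ 1 (mod 83)
The inverse is -39 mod 83 = 44
Verification: 17 × 44 = 748 = 9 × 83 + 1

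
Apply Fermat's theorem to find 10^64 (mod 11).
By Fermat: 10^{10} ≡ 1 (mod 11). 64 = 6×10 + 4. So 10^{64} ≡ 10^{4} ≡ 1 (mod 11)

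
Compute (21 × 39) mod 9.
0

(21 × 39) = 819
819 mod 9 = 0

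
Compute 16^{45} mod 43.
11

Using successive squaring:
Binary expansion of 45: 101101
Powers of 16 mod 43 (each is the square of the previous):
  16^1 ≡ 16 (mod 43)
  16^2 ≡ 16² = 256 ≡ 41 (mod 43)
  16^4 ≡ 41² = 1681 ≡ 4 (mod 43)
  16^8 ≡ 4² = 16 ≡ 16 (mod 43)
  16^16 ≡ 16² = 256 ≡ 41 (mod 43)
  16^32 ≡ 41² = 1681 ≡ 4 (mod 43)
45 = 32 + 8 + 4 + 1, so 16^45 = 16^32 × 16^8 × 16^4 × 16^1 ≡ 4 × 16 × 4 × 16 (mod 43)
Multiplying step by step:
  4 × 16 = 64 ≡ 21 (mod 43)
  21 × 4 = 84 ≡ 41 (mod 43)
  41 × 16 = 656 ≡ 11 (mod 43)
Result: 16^45 ≡ 11 (mod 43)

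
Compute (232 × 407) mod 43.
39

(232 × 407) = 94424
94424 mod 43 = 39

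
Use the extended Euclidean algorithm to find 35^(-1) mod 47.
Extended GCD: 35(-4) + 47(3) = 1. So 35^(-1) ≡ 43 ≡ 43 (mod 47). Verify: 35 × 43 = 1505 ≡ 1 (mod 47)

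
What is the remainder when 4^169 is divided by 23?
Using Fermat: 4^{22} ≡ 1 (mod 23). 169 ≡ 15 (mod 22). So 4^{169} ≡ 4^{15} ≡ 3 (mod 23)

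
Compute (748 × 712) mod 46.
34

(748 × 712) = 532576
532576 mod 46 = 34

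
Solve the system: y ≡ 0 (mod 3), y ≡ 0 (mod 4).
M = 3 × 4 = 12. M₁ = 4, y₁ ≡ 1 (mod 3). M₂ = 3, y₂ ≡ 3 (mod 4). y = 0×4×1 + 0×3×3 ≡ 0 (mod 12)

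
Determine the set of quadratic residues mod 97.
QRs mod 97: {1, 2, 3, 4, 6, 8, 9, 11, 12, 16, 18, 22, 24, 25, 27, 31, 32, 33, 35, 36, 43, 44, 47, 48, 49, 50, 53, 54, 61, 62, 64, 65, 66, 70, 72, 73, 75, 79, 81, 85, 86, 88, 89, 91, 93, 94, 95, 96}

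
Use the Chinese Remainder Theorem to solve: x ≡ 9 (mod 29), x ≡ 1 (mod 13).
183

Using the Chinese Remainder Theorem:
M = product of moduli = 377
For equation 1: M_1 = 13, 13 ≡ 13 (mod 29), inverse of 13 mod 29 is 9 (check: 13 × 9 = 117 ≡ 1 (mod 29))
For equation 2: M_2 = 29, 29 ≡ 3 (mod 13), inverse of 29 mod 13 is 9 (check: 3 × 9 = 27 ≡ 1 (mod 13))
Combine: x ≡ Σ r_i×M_i×(M_i⁻¹ mod m_i) = 9×13×9 + 1×29×9 = 1053 + 261 = 1314
1314 mod 377 = 183
x ≡ 183 (mod 377)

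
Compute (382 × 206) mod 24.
20

(382 × 206) = 78692
78692 mod 24 = 20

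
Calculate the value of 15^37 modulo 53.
Using repeated squaring. 37 = 32 + 4 + 1 (binary 100101). Repeated squaring mod 53: 15^1 ≡ 15; 15^2 ≡ 15² = 225 ≡ 13; 15^4 ≡ 13² = 169 ≡ 10; 15^8 ≡ 10² = 100 ≡ 47; 15^16 ≡ 47² = 2209 ≡ 36; 15^32 ≡ 36² = 1296 ≡ 24. Multiply: 15^37 = 15^32 × 15^4 × 15^1 ≡ 24 × 10 × 15 (mod 53): 24 × 10 = 240 ≡ 28; 28 × 15 = 420 ≡ 49. So 15^37 ≡ 49 (mod 53).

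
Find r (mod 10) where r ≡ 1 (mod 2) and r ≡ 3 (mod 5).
M = 2 × 5 = 10. M₁ = 5, y₁ ≡ 1 (mod 2). M₂ = 2, y₂ ≡ 3 (mod 5). r = 1×5×1 + 3×2×3 ≡ 3 (mod 10)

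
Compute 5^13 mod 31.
Using repeated squaring. 13 = 8 + 4 + 1 (binary 1101). Repeated squaring mod 31: 5^1 ≡ 5; 5^2 ≡ 5² = 25 ≡ 25; 5^4 ≡ 25² = 625 ≡ 5; 5^8 ≡ 5² = 25 ≡ 25. Multiply: 5^13 = 5^8 × 5^4 × 5^1 ≡ 25 × 5 × 5 (mod 31): 25 × 5 = 125 ≡ 1; 1 × 5 = 5 ≡ 5. So 5^13 ≡ 5 (mod 31).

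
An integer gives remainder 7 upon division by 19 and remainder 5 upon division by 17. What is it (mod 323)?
M = 19 × 17 = 323. M₁ = 17, y₁ ≡ 9 (mod 19). M₂ = 19, y₂ ≡ 9 (mod 17). k = 7×17×9 + 5×19×9 ≡ 311 (mod 323). The smallest positive such number is 311.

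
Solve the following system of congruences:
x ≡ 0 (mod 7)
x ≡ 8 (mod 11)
63

Using the Chinese Remainder Theorem:
M = product of moduli = 77
For equation 1: M_1 = 11, 11 ≡ 4 (mod 7), inverse of 11 mod 7 is 2 (check: 4 × 2 = 8 ≡ 1 (mod 7))
For equation 2: M_2 = 7, 7 ≡ 7 (mod 11), inverse of 7 mod 11 is 8 (check: 7 × 8 = 56 ≡ 1 (mod 11))
Combine: x ≡ Σ r_i×M_i×(M_i⁻¹ mod m_i) = 0×11×2 + 8×7×8 = 0 + 448 = 448
448 mod 77 = 63
x ≡ 63 (mod 77)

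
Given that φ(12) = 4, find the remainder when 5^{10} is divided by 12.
By Euler: 5^{4} ≡ 1 (mod 12) since gcd(5, 12) = 1. 10 = 2×4 + 2. So 5^{10} ≡ 5^{2} ≡ 1 (mod 12)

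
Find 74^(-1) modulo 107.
94

Using Extended Euclidean Algorithm:
gcd(74, 107) = 1
Bezout coefficients: 74 × -13 + 107 × 9 = 1
So 74 × -13 ≡ 1 (mod 107)
The inverse is -13 mod 107 = 94
Verification: 74 × 94 = 6956 = 65 × 107 + 1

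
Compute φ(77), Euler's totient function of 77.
60

Prime factorization: 77 = 7 × 11
Using the formula φ(n) = n × Π(1 - 1/p) for each prime factor p:
φ(77) = 77 × (1 - 1/7) × (1 - 1/11)
φ(77) = 60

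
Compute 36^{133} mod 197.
1

Using successive squaring:
Binary expansion of 133: 10000101
Powers of 36 mod 197 (each is the square of the previous):
  36^1 ≡ 36 (mod 197)
  36^2 ≡ 36² = 1296 ≡ 114 (mod 197)
  36^4 ≡ 114² = 12996 ≡ 191 (mod 197)
  36^8 ≡ 191² = 36481 ≡ 36 (mod 197)
  36^16 ≡ 36² = 1296 ≡ 114 (mod 197)
  36^32 ≡ 114² = 12996 ≡ 191 (mod 197)
  36^64 ≡ 191² = 36481 ≡ 36 (mod 197)
  36^128 ≡ 36² = 1296 ≡ 114 (mod 197)
133 = 128 + 4 + 1, so 36^133 = 36^128 × 36^4 × 36^1 ≡ 114 × 191 × 36 (mod 197)
Multiplying step by step:
  114 × 191 = 21774 ≡ 104 (mod 197)
  104 × 36 = 3744 ≡ 1 (mod 197)
Result: 36^133 ≡ 1 (mod 197)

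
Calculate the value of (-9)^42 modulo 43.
Using Fermat: (-9)^{42} ≡ 1 (mod 43). 42 ≡ 0 (mod 42). So (-9)^{42} ≡ (-9)^{0} ≡ 1 (mod 43)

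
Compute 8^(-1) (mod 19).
12

Using Extended Euclidean Algorithm:
gcd(8, 19) = 1
Bezout coefficients: 8 × -7 + 19 × 3 = 1
So 8 × -7 ≡ 1 (mod 19)
The inverse is -7 mod 19 = 12
Verification: 8 × 12 = 96 = 5 × 19 + 1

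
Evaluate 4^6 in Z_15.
6 = 4 + 2 (binary 110). Repeated squaring mod 15: 4^1 ≡ 4; 4^2 ≡ 4² = 16 ≡ 1; 4^4 ≡ 1² = 1 ≡ 1. Multiply: 4^6 = 4^4 × 4^2 ≡ 1 × 1 (mod 15): 1 × 1 = 1 ≡ 1. So 4^6 ≡ 1 (mod 15).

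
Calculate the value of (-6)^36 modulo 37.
Using Fermat: (-6)^{36} ≡ 1 (mod 37). 36 ≡ 0 (mod 36). So (-6)^{36} ≡ (-6)^{0} ≡ 1 (mod 37)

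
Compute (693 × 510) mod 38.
30

(693 × 510) = 353430
353430 mod 38 = 30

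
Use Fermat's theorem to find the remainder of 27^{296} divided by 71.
18

By Fermat's Little Theorem, a^(p-1) ≡ 1 (mod p) for prime p and gcd(a, p) = 1
Here p = 71, so 27^70 ≡ 1 (mod 71)
We can reduce the exponent: 296 mod 70 = 16
So 27^296 ≡ 27^16 (mod 71)
Computing: 27^16 mod 71 = 18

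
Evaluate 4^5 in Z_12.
5 = 4 + 1 (binary 101). Repeated squaring mod 12: 4^1 ≡ 4; 4^2 ≡ 4² = 16 ≡ 4; 4^4 ≡ 4² = 16 ≡ 4. Multiply: 4^5 = 4^4 × 4^1 ≡ 4 × 4 (mod 12): 4 × 4 = 16 ≡ 4. So 4^5 ≡ 4 (mod 12).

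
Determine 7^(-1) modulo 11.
7^(-1) ≡ 8 (mod 11). Verification: 7 × 8 = 56 ≡ 1 (mod 11)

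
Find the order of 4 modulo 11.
Powers of 4 mod 11: 4^1≡4, 4^2≡5, 4^3≡9, 4^4≡3, 4^5≡1. Order = 5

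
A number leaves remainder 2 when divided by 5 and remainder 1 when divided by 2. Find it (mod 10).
M = 5 × 2 = 10. M₁ = 2, y₁ ≡ 3 (mod 5). M₂ = 5, y₂ ≡ 1 (mod 2). r = 2×2×3 + 1×5×1 ≡ 7 (mod 10)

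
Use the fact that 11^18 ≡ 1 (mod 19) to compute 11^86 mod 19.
By Fermat: 11^{18} ≡ 1 (mod 19). 86 = 4×18 + 14. So 11^{86} ≡ 11^{14} ≡ 7 (mod 19)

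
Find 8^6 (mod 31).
6 = 4 + 2 (binary 110). Repeated squaring mod 31: 8^1 ≡ 8; 8^2 ≡ 8² = 64 ≡ 2; 8^4 ≡ 2² = 4 ≡ 4. Multiply: 8^6 = 8^4 × 8^2 ≡ 4 × 2 (mod 31): 4 × 2 = 8 ≡ 8. So 8^6 ≡ 8 (mod 31).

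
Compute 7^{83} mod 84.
7

Using successive squaring:
Binary expansion of 83: 1010011
Powers of 7 mod 84 (each is the square of the previous):
  7^1 ≡ 7 (mod 84)
  7^2 ≡ 7² = 49 ≡ 49 (mod 84)
  7^4 ≡ 49² = 2401 ≡ 49 (mod 84)
  7^8 ≡ 49² = 2401 ≡ 49 (mod 84)
  7^16 ≡ 49² = 2401 ≡ 49 (mod 84)
  7^32 ≡ 49² = 2401 ≡ 49 (mod 84)
  7^64 ≡ 49² = 2401 ≡ 49 (mod 84)
83 = 64 + 16 + 2 + 1, so 7^83 = 7^64 × 7^16 × 7^2 × 7^1 ≡ 49 × 49 × 49 × 7 (mod 84)
Multiplying step by step:
  49 × 49 = 2401 ≡ 49 (mod 84)
  49 × 49 = 2401 ≡ 49 (mod 84)
  49 × 7 = 343 ≡ 7 (mod 84)
Result: 7^83 ≡ 7 (mod 84)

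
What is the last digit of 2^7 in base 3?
7 = 4 + 2 + 1 (binary 111). Repeated squaring mod 3: 2^1 ≡ 2; 2^2 ≡ 2² = 4 ≡ 1; 2^4 ≡ 1² = 1 ≡ 1. Multiply: 2^7 = 2^4 × 2^2 × 2^1 ≡ 1 × 1 × 2 (mod 3): 1 × 1 = 1 ≡ 1; 1 × 2 = 2 ≡ 2. So 2^7 ≡ 2 (mod 3).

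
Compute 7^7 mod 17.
7 = 4 + 2 + 1 (binary 111). Repeated squaring mod 17: 7^1 ≡ 7; 7^2 ≡ 7² = 49 ≡ 15; 7^4 ≡ 15² = 225 ≡ 4. Multiply: 7^7 = 7^4 × 7^2 × 7^1 ≡ 4 × 15 × 7 (mod 17): 4 × 15 = 60 ≡ 9; 9 × 7 = 63 ≡ 12. So 7^7 ≡ 12 (mod 17).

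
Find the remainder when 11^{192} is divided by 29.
By Fermat: 11^{28} ≡ 1 (mod 29). 192 = 6×28 + 24. So 11^{192} ≡ 11^{24} ≡ 7 (mod 29)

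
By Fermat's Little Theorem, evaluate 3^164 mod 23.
By Fermat: 3^{22} ≡ 1 (mod 23). 164 = 7×22 + 10. So 3^{164} ≡ 3^{10} ≡ 8 (mod 23)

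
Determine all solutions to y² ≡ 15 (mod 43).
The square roots of 15 mod 43 are 31 and 12. Verify: 31² = 961 ≡ 15 (mod 43)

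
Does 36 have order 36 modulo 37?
p - 1 = 36 has prime divisors 2, 3. Check 36^(36/q) mod 37 for each: 36^(36/2) = 36^18 ≡ 1, 36^(36/3) = 36^12 ≡ 1 (mod 37). Since 36^18 ≡ 1 (mod 37), the order of 36 divides 18 (in fact the order is 2) ≠ 36, so it is not a primitive root.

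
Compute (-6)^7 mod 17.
(-6) ≡ 11 (mod 17). 7 = 4 + 2 + 1 (binary 111). Repeated squaring mod 17: 11^1 ≡ 11; 11^2 ≡ 11² = 121 ≡ 2; 11^4 ≡ 2² = 4 ≡ 4. Multiply: (-6)^7 ≡ 11^4 × 11^2 × 11^1 ≡ 4 × 2 × 11 (mod 17): 4 × 2 = 8 ≡ 8; 8 × 11 = 88 ≡ 3. So (-6)^7 ≡ 3 (mod 17).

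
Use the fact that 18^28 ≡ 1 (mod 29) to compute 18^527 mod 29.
By Fermat: 18^{28} ≡ 1 (mod 29). 527 ≡ 23 (mod 28). So 18^{527} ≡ 18^{23} ≡ 2 (mod 29)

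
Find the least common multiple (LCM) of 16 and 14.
112

First find GCD(16, 14) using the Euclidean algorithm:
16 = 1 × 14 + 2
14 = 7 × 2 + 0
GCD(16, 14) = 2

LCM formula: LCM(a, b) = (a × b) / GCD(a, b)
LCM(16, 14) = (16 × 14) / 2
LCM(16, 14) = 224 / 2
LCM(16, 14) = 112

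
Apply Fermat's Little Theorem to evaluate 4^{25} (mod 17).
4

By Fermat's Little Theorem, a^(p-1) ≡ 1 (mod p) for prime p and gcd(a, p) = 1
Here p = 17, so 4^16 ≡ 1 (mod 17)
We can reduce the exponent: 25 mod 16 = 9
So 4^25 ≡ 4^9 (mod 17)
Computing: 4^9 mod 17 = 4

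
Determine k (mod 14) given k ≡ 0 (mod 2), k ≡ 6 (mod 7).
6

Using the Chinese Remainder Theorem:
M = product of moduli = 14
For equation 1: M_1 = 7, 7 ≡ 1 (mod 2), inverse of 7 mod 2 is 1 (check: 1 × 1 = 1 ≡ 1 (mod 2))
For equation 2: M_2 = 2, 2 ≡ 2 (mod 7), inverse of 2 mod 7 is 4 (check: 2 × 4 = 8 ≡ 1 (mod 7))
Combine: k ≡ Σ r_i×M_i×(M_i⁻¹ mod m_i) = 0×7×1 + 6×2×4 = 0 + 48 = 48
48 mod 14 = 6
k ≡ 6 (mod 14)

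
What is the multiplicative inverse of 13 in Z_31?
13^(-1) ≡ 12 (mod 31). Verification: 13 × 12 = 156 ≡ 1 (mod 31)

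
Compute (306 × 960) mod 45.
0

(306 × 960) = 293760
293760 mod 45 = 0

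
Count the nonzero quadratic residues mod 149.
For prime 149, there are (p-1)/2 = (149-1)/2 = 74 quadratic residues (excluding 0).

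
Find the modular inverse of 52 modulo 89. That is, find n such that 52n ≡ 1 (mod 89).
12

Using Extended Euclidean Algorithm:
gcd(52, 89) = 1
Bezout coefficients: 52 × 12 + 89 × -7 = 1
So 52 × 12 ≡ 1 (mod 89)
The inverse is 12 mod 89 = 12
Verification: 52 × 12 = 624 = 7 × 89 + 1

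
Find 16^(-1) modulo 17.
16

Using Extended Euclidean Algorithm:
gcd(16, 17) = 1
Bezout coefficients: 16 × -1 + 17 × 1 = 1
So 16 × -1 ≡ 1 (mod 17)
The inverse is -1 mod 17 = 16
Verification: 16 × 16 = 256 = 15 × 17 + 1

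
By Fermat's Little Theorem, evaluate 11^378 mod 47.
By Fermat: 11^{46} ≡ 1 (mod 47). 378 = 8×46 + 10. So 11^{378} ≡ 11^{10} ≡ 42 (mod 47)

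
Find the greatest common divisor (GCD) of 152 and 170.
2

Using the Euclidean algorithm:
152 = 0 × 170 + 152
170 = 1 × 152 + 18
152 = 8 × 18 + 8
18 = 2 × 8 + 2
8 = 4 × 2 + 0

GCD(152, 170) = 2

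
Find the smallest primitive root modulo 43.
3

A primitive root g modulo p has order p-1 = 42
Prime divisors of 42: [2, 3, 7]
g is a primitive root iff g^(42/q) ≢ 1 (mod 43) for each prime divisor q
Testing small values:
  g = 2: 2^21 ≡ 42, 2^14 ≡ 1, 2^6 ≡ 21 (mod 43) → 2^14 ≡ 1, not primitive root
  g = 3: 3^21 ≡ 42, 3^14 ≡ 36, 3^6 ≡ 41 (mod 43) → none is 1, primitive root!
The smallest primitive root is 3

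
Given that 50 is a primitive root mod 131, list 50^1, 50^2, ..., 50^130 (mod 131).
g^1, g^2, ..., g^{130} mod 131: {50, 11, 26, 121, 24, 21, 2, 100, 22, 52, 111, 48, 42, 4, 69, 44, 104, 91, 96, 84, 8, 7, 88, 77, 51, 61, 37, 16, 14, 45, 23, 102, 122, 74, 32, 28, 90, 46, 73, 113, 17, 64, 56, 49, 92, 15, 95, 34, 128, 112, 98, 53, 30, 59, 68, 125, 93, 65, 106, 60, 118, 5, 119, 55, 130, 81, 120, 105, 10, 107, 110, 129, 31, 109, 79, 20, 83, 89, 127, 62, 87, 27, 40, 35, 47, 123, 124, 43, 54, 80, 70, 94, 115, 117, 86, 108, 29, 9, 57, 99, 103, 41, 85, 58, 18, 114, 67, 75, 82, 39, 116, 36, 97, 3, 19, 33, 78, 101, 72, 63, 6, 38, 66, 25, 71, 13, 126, 12, 76, 1}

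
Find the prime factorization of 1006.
2 × 503

Divide by primes starting from smallest:
1006 ÷ 2 = 503
503 ÷ 503 = 1

1006 = 2 × 503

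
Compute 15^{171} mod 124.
15

Using successive squaring:
Binary expansion of 171: 10101011
Powers of 15 mod 124 (each is the square of the previous):
  15^1 ≡ 15 (mod 124)
  15^2 ≡ 15² = 225 ≡ 101 (mod 124)
  15^4 ≡ 101² = 10201 ≡ 33 (mod 124)
  15^8 ≡ 33² = 1089 ≡ 97 (mod 124)
  15^16 ≡ 97² = 9409 ≡ 109 (mod 124)
  15^32 ≡ 109² = 11881 ≡ 101 (mod 124)
  15^64 ≡ 101² = 10201 ≡ 33 (mod 124)
  15^128 ≡ 33² = 1089 ≡ 97 (mod 124)
171 = 128 + 32 + 8 + 2 + 1, so 15^171 = 15^128 × 15^32 × 15^8 × 15^2 × 15^1 ≡ 97 × 101 × 97 × 101 × 15 (mod 124)
Multiplying step by step:
  97 × 101 = 9797 ≡ 1 (mod 124)
  1 × 97 = 97 ≡ 97 (mod 124)
  97 × 101 = 9797 ≡ 1 (mod 124)
  1 × 15 = 15 ≡ 15 (mod 124)
Result: 15^171 ≡ 15 (mod 124)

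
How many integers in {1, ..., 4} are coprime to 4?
2

Prime factorization: 4 = 2^2
Using the formula φ(n) = n × Π(1 - 1/p) for each prime factor p:
φ(4) = 4 × (1 - 1/2)
φ(4) = 2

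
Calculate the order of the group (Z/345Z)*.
176

Prime factorization: 345 = 3 × 5 × 23
Using the formula φ(n) = n × Π(1 - 1/p) for each prime factor p:
φ(345) = 345 × (1 - 1/3) × (1 - 1/5) × (1 - 1/23)
φ(345) = 176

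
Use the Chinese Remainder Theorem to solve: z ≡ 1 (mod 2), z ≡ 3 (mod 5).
M = 2 × 5 = 10. M₁ = 5, y₁ ≡ 1 (mod 2). M₂ = 2, y₂ ≡ 3 (mod 5). z = 1×5×1 + 3×2×3 ≡ 3 (mod 10)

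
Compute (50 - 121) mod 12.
1

(50 - 121) = -71
-71 mod 12 = 1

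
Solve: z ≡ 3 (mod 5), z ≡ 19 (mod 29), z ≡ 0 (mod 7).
M = 5 × 29 × 7 = 1015. M₁ = 203, y₁ ≡ 2 (mod 5). M₂ = 35, y₂ ≡ 5 (mod 29). M₃ = 145, y₃ ≡ 3 (mod 7). z = 3×203×2 + 19×35×5 + 0×145×3 ≡ 483 (mod 1015)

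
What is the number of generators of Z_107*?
Number of primitive roots mod 107 = φ(106) = 52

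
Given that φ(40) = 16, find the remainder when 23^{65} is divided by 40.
By Euler: 23^{16} ≡ 1 (mod 40) since gcd(23, 40) = 1. 65 = 4×16 + 1. So 23^{65} ≡ 23^{1} ≡ 23 (mod 40)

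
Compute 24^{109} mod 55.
39

Using successive squaring:
Binary expansion of 109: 1101101
Powers of 24 mod 55 (each is the square of the previous):
  24^1 ≡ 24 (mod 55)
  24^2 ≡ 24² = 576 ≡ 26 (mod 55)
  24^4 ≡ 26² = 676 ≡ 16 (mod 55)
  24^8 ≡ 16² = 256 ≡ 36 (mod 55)
  24^16 ≡ 36² = 1296 ≡ 31 (mod 55)
  24^32 ≡ 31² = 961 ≡ 26 (mod 55)
  24^64 ≡ 26² = 676 ≡ 16 (mod 55)
109 = 64 + 32 + 8 + 4 + 1, so 24^109 = 24^64 × 24^32 × 24^8 × 24^4 × 24^1 ≡ 16 × 26 × 36 × 16 × 24 (mod 55)
Multiplying step by step:
  16 × 26 = 416 ≡ 31 (mod 55)
  31 × 36 = 1116 ≡ 16 (mod 55)
  16 × 16 = 256 ≡ 36 (mod 55)
  36 × 24 = 864 ≡ 39 (mod 55)
Result: 24^109 ≡ 39 (mod 55)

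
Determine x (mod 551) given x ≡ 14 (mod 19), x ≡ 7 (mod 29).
413

Using the Chinese Remainder Theorem:
M = product of moduli = 551
For equation 1: M_1 = 29, 29 ≡ 10 (mod 19), inverse of 29 mod 19 is 2 (check: 10 × 2 = 20 ≡ 1 (mod 19))
For equation 2: M_2 = 19, 19 ≡ 19 (mod 29), inverse of 19 mod 29 is 26 (check: 19 × 26 = 494 ≡ 1 (mod 29))
Combine: x ≡ Σ r_i×M_i×(M_i⁻¹ mod m_i) = 14×29×2 + 7×19×26 = 812 + 3458 = 4270
4270 mod 551 = 413
x ≡ 413 (mod 551)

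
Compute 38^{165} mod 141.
113

Using successive squaring:
Binary expansion of 165: 10100101
Powers of 38 mod 141 (each is the square of the previous):
  38^1 ≡ 38 (mod 141)
  38^2 ≡ 38² = 1444 ≡ 34 (mod 141)
  38^4 ≡ 34² = 1156 ≡ 28 (mod 141)
  38^8 ≡ 28² = 784 ≡ 79 (mod 141)
  38^16 ≡ 79² = 6241 ≡ 37 (mod 141)
  38^32 ≡ 37² = 1369 ≡ 100 (mod 141)
  38^64 ≡ 100² = 10000 ≡ 130 (mod 141)
  38^128 ≡ 130² = 16900 ≡ 121 (mod 141)
165 = 128 + 32 + 4 + 1, so 38^165 = 38^128 × 38^32 × 38^4 × 38^1 ≡ 121 × 100 × 28 × 38 (mod 141)
Multiplying step by step:
  121 × 100 = 12100 ≡ 115 (mod 141)
  115 × 28 = 3220 ≡ 118 (mod 141)
  118 × 38 = 4484 ≡ 113 (mod 141)
Result: 38^165 ≡ 113 (mod 141)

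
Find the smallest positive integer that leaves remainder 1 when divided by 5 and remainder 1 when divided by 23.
M = 5 × 23 = 115. M₁ = 23, y₁ ≡ 2 (mod 5). M₂ = 5, y₂ ≡ 14 (mod 23). z = 1×23×2 + 1×5×14 ≡ 1 (mod 115). The smallest positive such number is 1.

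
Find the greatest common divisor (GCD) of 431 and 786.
1

Using the Euclidean algorithm:
431 = 0 × 786 + 431
786 = 1 × 431 + 355
431 = 1 × 355 + 76
355 = 4 × 76 + 51
76 = 1 × 51 + 25
51 = 2 × 25 + 1
25 = 25 × 1 + 0

GCD(431, 786) = 1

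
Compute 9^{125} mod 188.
101

Using successive squaring:
Binary expansion of 125: 1111101
Powers of 9 mod 188 (each is the square of the previous):
  9^1 ≡ 9 (mod 188)
  9^2 ≡ 9² = 81 ≡ 81 (mod 188)
  9^4 ≡ 81² = 6561 ≡ 169 (mod 188)
  9^8 ≡ 169² = 28561 ≡ 173 (mod 188)
  9^16 ≡ 173² = 29929 ≡ 37 (mod 188)
  9^32 ≡ 37² = 1369 ≡ 53 (mod 188)
  9^64 ≡ 53² = 2809 ≡ 177 (mod 188)
125 = 64 + 32 + 16 + 8 + 4 + 1, so 9^125 = 9^64 × 9^32 × 9^16 × 9^8 × 9^4 × 9^1 ≡ 177 × 53 × 37 × 173 × 169 × 9 (mod 188)
Multiplying step by step:
  177 × 53 = 9381 ≡ 169 (mod 188)
  169 × 37 = 6253 ≡ 49 (mod 188)
  49 × 173 = 8477 ≡ 17 (mod 188)
  17 × 169 = 2873 ≡ 53 (mod 188)
  53 × 9 = 477 ≡ 101 (mod 188)
Result: 9^125 ≡ 101 (mod 188)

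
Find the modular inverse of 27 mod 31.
27^(-1) ≡ 23 (mod 31). Verification: 27 × 23 = 621 ≡ 1 (mod 31)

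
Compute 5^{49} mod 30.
5

Using successive squaring:
Binary expansion of 49: 110001
Powers of 5 mod 30 (each is the square of the previous):
  5^1 ≡ 5 (mod 30)
  5^2 ≡ 5² = 25 ≡ 25 (mod 30)
  5^4 ≡ 25² = 625 ≡ 25 (mod 30)
  5^8 ≡ 25² = 625 ≡ 25 (mod 30)
  5^16 ≡ 25² = 625 ≡ 25 (mod 30)
  5^32 ≡ 25² = 625 ≡ 25 (mod 30)
49 = 32 + 16 + 1, so 5^49 = 5^32 × 5^16 × 5^1 ≡ 25 × 25 × 5 (mod 30)
Multiplying step by step:
  25 × 25 = 625 ≡ 25 (mod 30)
  25 × 5 = 125 ≡ 5 (mod 30)
Result: 5^49 ≡ 5 (mod 30)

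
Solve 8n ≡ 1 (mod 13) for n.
5

Using Extended Euclidean Algorithm:
gcd(8, 13) = 1
Bezout coefficients: 8 × 5 + 13 × -3 = 1
So 8 × 5 ≡ 1 (mod 13)
The inverse is 5 mod 13 = 5
Verification: 8 × 5 = 40 = 3 × 13 + 1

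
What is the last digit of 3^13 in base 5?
Using Fermat: 3^{4} ≡ 1 (mod 5). 13 ≡ 1 (mod 4). So 3^{13} ≡ 3^{1} ≡ 3 (mod 5)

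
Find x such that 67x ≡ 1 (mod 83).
67^(-1) ≡ 57 (mod 83). Verification: 67 × 57 = 3819 ≡ 1 (mod 83)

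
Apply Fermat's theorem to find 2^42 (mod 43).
By Fermat's Little Theorem, 2^{42} ≡ 1 (mod 43) since 43 is prime and gcd(2, 43) = 1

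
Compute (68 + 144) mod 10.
2

(68 + 144) = 212
212 mod 10 = 2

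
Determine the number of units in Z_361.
342

Prime factorization: 361 = 19^2
Using the formula φ(n) = n × Π(1 - 1/p) for each prime factor p:
φ(361) = 361 × (1 - 1/19)
φ(361) = 342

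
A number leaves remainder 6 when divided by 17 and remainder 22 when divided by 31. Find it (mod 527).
M = 17 × 31 = 527. M₁ = 31, y₁ ≡ 11 (mod 17). M₂ = 17, y₂ ≡ 11 (mod 31). y = 6×31×11 + 22×17×11 ≡ 363 (mod 527)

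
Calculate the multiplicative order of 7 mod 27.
Powers of 7 mod 27: 7^1≡7, 7^2≡22, 7^3≡19, 7^4≡25, 7^5≡13, 7^6≡10, 7^7≡16, 7^8≡4, 7^9≡1. Order = 9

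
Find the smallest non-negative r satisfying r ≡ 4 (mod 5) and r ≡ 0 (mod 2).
M = 5 × 2 = 10. M₁ = 2, y₁ ≡ 3 (mod 5). M₂ = 5, y₂ ≡ 1 (mod 2). r = 4×2×3 + 0×5×1 ≡ 4 (mod 10)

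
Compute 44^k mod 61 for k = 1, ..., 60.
g^1, g^2, ..., g^{60} mod 61: {44, 45, 28, 12, 40, 52, 31, 22, 53, 14, 6, 20, 26, 46, 11, 57, 7, 3, 10, 13, 23, 36, 59, 34, 32, 5, 37, 42, 18, 60, 17, 16, 33, 49, 21, 9, 30, 39, 8, 47, 55, 41, 35, 15, 50, 4, 54, 58, 51, 48, 38, 25, 2, 27, 29, 56, 24, 19, 43, 1}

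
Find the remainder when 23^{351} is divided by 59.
By Fermat: 23^{58} ≡ 1 (mod 59). 351 = 6×58 + 3. So 23^{351} ≡ 23^{3} ≡ 13 (mod 59)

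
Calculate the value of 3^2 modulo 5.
2 = 2 (binary 10). Repeated squaring mod 5: 3^1 ≡ 3; 3^2 ≡ 3² = 9 ≡ 4. So 3^2 ≡ 4 (mod 5).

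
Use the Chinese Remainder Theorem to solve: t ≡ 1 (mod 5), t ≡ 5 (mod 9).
M = 5 × 9 = 45. M₁ = 9, y₁ ≡ 4 (mod 5). M₂ = 5, y₂ ≡ 2 (mod 9). t = 1×9×4 + 5×5×2 ≡ 41 (mod 45)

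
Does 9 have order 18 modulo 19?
p - 1 = 18 has prime divisors 2, 3. Check 9^(18/q) mod 19 for each: 9^(18/2) = 9^9 ≡ 1, 9^(18/3) = 9^6 ≡ 11 (mod 19). Since 9^9 ≡ 1 (mod 19), the order of 9 divides 9 (in fact the order is 9) ≠ 18, so it is not a primitive root.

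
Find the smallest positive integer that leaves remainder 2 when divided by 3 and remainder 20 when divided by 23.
M = 3 × 23 = 69. M₁ = 23, y₁ ≡ 2 (mod 3). M₂ = 3, y₂ ≡ 8 (mod 23). t = 2×23×2 + 20×3×8 ≡ 20 (mod 69). The smallest positive such number is 20.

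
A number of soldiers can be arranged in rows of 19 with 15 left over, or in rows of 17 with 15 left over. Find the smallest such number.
M = 19 × 17 = 323. M₁ = 17, y₁ ≡ 9 (mod 19). M₂ = 19, y₂ ≡ 9 (mod 17). k = 15×17×9 + 15×19×9 ≡ 15 (mod 323). The smallest positive such number is 15.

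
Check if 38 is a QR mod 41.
By Euler's criterion: 38^{20} ≡ 40 (mod 41). Since this equals -1 (≡ 40), 38 is not a QR.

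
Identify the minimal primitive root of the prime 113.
p - 1 = 112 has prime divisors 2, 7. h is a primitive root mod 113 iff h^(112/q) ≢ 1 (mod 113) for each such q.
h = 2: 2^56 ≡ 1, 2^16 ≡ 109 (mod 113); 2^56 ≡ 1, so not a primitive root.
h = 3: 3^56 ≡ 112, 3^16 ≡ 49 (mod 113); none is 1, so 3 has order 112 and is a primitive root.
The smallest primitive root mod 113 is g = 3.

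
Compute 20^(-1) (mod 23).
15

Using Extended Euclidean Algorithm:
gcd(20, 23) = 1
Bezout coefficients: 20 × -8 + 23 × 7 = 1
So 20 × -8 ≡ 1 (mod 23)
The inverse is -8 mod 23 = 15
Verification: 20 × 15 = 300 = 13 × 23 + 1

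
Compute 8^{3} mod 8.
0

Using successive squaring:
Binary expansion of 3: 11
Powers of 8 mod 8 (each is the square of the previous):
  8^1 ≡ 0 (mod 8)
  8^2 ≡ 0² = 0 ≡ 0 (mod 8)
3 = 2 + 1, so 8^3 = 8^2 × 8^1 ≡ 0 × 0 (mod 8)
Multiplying step by step:
  0 × 0 = 0 ≡ 0 (mod 8)
Result: 8^3 ≡ 0 (mod 8)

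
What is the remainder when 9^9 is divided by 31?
9 = 8 + 1 (binary 1001). Repeated squaring mod 31: 9^1 ≡ 9; 9^2 ≡ 9² = 81 ≡ 19; 9^4 ≡ 19² = 361 ≡ 20; 9^8 ≡ 20² = 400 ≡ 28. Multiply: 9^9 = 9^8 × 9^1 ≡ 28 × 9 (mod 31): 28 × 9 = 252 ≡ 4. So 9^9 ≡ 4 (mod 31).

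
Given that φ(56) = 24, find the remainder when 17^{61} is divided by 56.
By Euler: 17^{24} ≡ 1 (mod 56) since gcd(17, 56) = 1. 61 = 2×24 + 13. So 17^{61} ≡ 17^{13} ≡ 17 (mod 56)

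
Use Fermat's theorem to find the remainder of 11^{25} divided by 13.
11

By Fermat's Little Theorem, a^(p-1) ≡ 1 (mod p) for prime p and gcd(a, p) = 1
Here p = 13, so 11^12 ≡ 1 (mod 13)
We can reduce the exponent: 25 mod 12 = 1
So 11^25 ≡ 11^1 (mod 13)
Computing: 11^1 mod 13 = 11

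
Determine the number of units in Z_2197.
2028

Prime factorization: 2197 = 13^3
Using the formula φ(n) = n × Π(1 - 1/p) for each prime factor p:
φ(2197) = 2197 × (1 - 1/13)
φ(2197) = 2028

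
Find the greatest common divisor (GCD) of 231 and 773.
1

Using the Euclidean algorithm:
231 = 0 × 773 + 231
773 = 3 × 231 + 80
231 = 2 × 80 + 71
80 = 1 × 71 + 9
71 = 7 × 9 + 8
9 = 1 × 8 + 1
8 = 8 × 1 + 0

GCD(231, 773) = 1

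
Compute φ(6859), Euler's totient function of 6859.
6498

Prime factorization: 6859 = 19^3
Using the formula φ(n) = n × Π(1 - 1/p) for each prime factor p:
φ(6859) = 6859 × (1 - 1/19)
φ(6859) = 6498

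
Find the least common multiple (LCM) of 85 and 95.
1615

First find GCD(85, 95) using the Euclidean algorithm:
85 = 0 × 95 + 85
95 = 1 × 85 + 10
85 = 8 × 10 + 5
10 = 2 × 5 + 0
GCD(85, 95) = 5

LCM formula: LCM(a, b) = (a × b) / GCD(a, b)
LCM(85, 95) = (85 × 95) / 5
LCM(85, 95) = 8075 / 5
LCM(85, 95) = 1615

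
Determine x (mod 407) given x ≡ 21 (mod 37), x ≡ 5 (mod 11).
280

Using the Chinese Remainder Theorem:
M = product of moduli = 407
For equation 1: M_1 = 11, 11 ≡ 11 (mod 37), inverse of 11 mod 37 is 27 (check: 11 × 27 = 297 ≡ 1 (mod 37))
For equation 2: M_2 = 37, 37 ≡ 4 (mod 11), inverse of 37 mod 11 is 3 (check: 4 × 3 = 12 ≡ 1 (mod 11))
Combine: x ≡ Σ r_i×M_i×(M_i⁻¹ mod m_i) = 21×11×27 + 5×37×3 = 6237 + 555 = 6792
6792 mod 407 = 280
x ≡ 280 (mod 407)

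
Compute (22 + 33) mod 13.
3

(22 + 33) = 55
55 mod 13 = 3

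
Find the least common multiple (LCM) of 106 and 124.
6572

First find GCD(106, 124) using the Euclidean algorithm:
106 = 0 × 124 + 106
124 = 1 × 106 + 18
106 = 5 × 18 + 16
18 = 1 × 16 + 2
16 = 8 × 2 + 0
GCD(106, 124) = 2

LCM formula: LCM(a, b) = (a × b) / GCD(a, b)
LCM(106, 124) = (106 × 124) / 2
LCM(106, 124) = 13144 / 2
LCM(106, 124) = 6572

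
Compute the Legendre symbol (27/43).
(27/43) = 27^{21} mod 43 = -1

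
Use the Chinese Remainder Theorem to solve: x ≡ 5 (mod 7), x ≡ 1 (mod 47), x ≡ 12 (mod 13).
3197

Using the Chinese Remainder Theorem:
M = product of moduli = 4277
For equation 1: M_1 = 611, 611 ≡ 2 (mod 7), inverse of 611 mod 7 is 4 (check: 2 × 4 = 8 ≡ 1 (mod 7))
For equation 2: M_2 = 91, 91 ≡ 44 (mod 47), inverse of 91 mod 47 is 31 (check: 44 × 31 = 1364 ≡ 1 (mod 47))
For equation 3: M_3 = 329, 329 ≡ 4 (mod 13), inverse of 329 mod 13 is 10 (check: 4 × 10 = 40 ≡ 1 (mod 13))
Combine: x ≡ Σ r_i×M_i×(M_i⁻¹ mod m_i) = 5×611×4 + 1×91×31 + 12×329×10 = 12220 + 2821 + 39480 = 54521
54521 mod 4277 = 3197
x ≡ 3197 (mod 4277)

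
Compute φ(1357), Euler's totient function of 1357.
1276

Prime factorization: 1357 = 23 × 59
Using the formula φ(n) = n × Π(1 - 1/p) for each prime factor p:
φ(1357) = 1357 × (1 - 1/23) × (1 - 1/59)
φ(1357) = 1276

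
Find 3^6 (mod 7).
6 = 4 + 2 (binary 110). Repeated squaring mod 7: 3^1 ≡ 3; 3^2 ≡ 3² = 9 ≡ 2; 3^4 ≡ 2² = 4 ≡ 4. Multiply: 3^6 = 3^4 × 3^2 ≡ 4 × 2 (mod 7): 4 × 2 = 8 ≡ 1. So 3^6 ≡ 1 (mod 7).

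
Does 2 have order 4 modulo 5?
p - 1 = 4 has prime divisors 2. Check 2^(4/q) mod 5 for each: 2^(4/2) = 2^2 ≡ 4 (mod 5). None of these is 1, so 2 has order 4 = φ(5), so it is a primitive root mod 5.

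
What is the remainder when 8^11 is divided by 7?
Using Fermat: 8^{6} ≡ 1 (mod 7). 11 ≡ 5 (mod 6). So 8^{11} ≡ 8^{5} ≡ 1 (mod 7)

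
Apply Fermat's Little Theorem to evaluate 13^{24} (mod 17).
1

By Fermat's Little Theorem, a^(p-1) ≡ 1 (mod p) for prime p and gcd(a, p) = 1
Here p = 17, so 13^16 ≡ 1 (mod 17)
We can reduce the exponent: 24 mod 16 = 8
So 13^24 ≡ 13^8 (mod 17)
Computing: 13^8 mod 17 = 1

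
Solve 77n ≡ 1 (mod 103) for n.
99

Using Extended Euclidean Algorithm:
gcd(77, 103) = 1
Bezout coefficients: 77 × -4 + 103 × 3 = 1
So 77 × -4 ≡ 1 (mod 103)
The inverse is -4 mod 103 = 99
Verification: 77 × 99 = 7623 = 74 × 103 + 1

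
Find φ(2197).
2028

Prime factorization: 2197 = 13^3
Using the formula φ(n) = n × Π(1 - 1/p) for each prime factor p:
φ(2197) = 2197 × (1 - 1/13)
φ(2197) = 2028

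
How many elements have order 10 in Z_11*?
Number of primitive roots mod 11 = φ(10) = 4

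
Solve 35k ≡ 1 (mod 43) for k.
16

Using Extended Euclidean Algorithm:
gcd(35, 43) = 1
Bezout coefficients: 35 × 16 + 43 × -13 = 1
So 35 × 16 ≡ 1 (mod 43)
The inverse is 16 mod 43 = 16
Verification: 35 × 16 = 560 = 13 × 43 + 1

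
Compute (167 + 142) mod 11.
1

(167 + 142) = 309
309 mod 11 = 1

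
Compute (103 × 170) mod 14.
10

(103 × 170) = 17510
17510 mod 14 = 10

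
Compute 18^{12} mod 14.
8

Using successive squaring:
Binary expansion of 12: 1100
Powers of 18 mod 14 (each is the square of the previous):
  18^1 ≡ 4 (mod 14)
  18^2 ≡ 4² = 16 ≡ 2 (mod 14)
  18^4 ≡ 2² = 4 ≡ 4 (mod 14)
  18^8 ≡ 4² = 16 ≡ 2 (mod 14)
12 = 8 + 4, so 18^12 = 18^8 × 18^4 ≡ 2 × 4 (mod 14)
Multiplying step by step:
  2 × 4 = 8 ≡ 8 (mod 14)
Result: 18^12 ≡ 8 (mod 14)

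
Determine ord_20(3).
Powers of 3 mod 20: 3^1≡3, 3^2≡9, 3^3≡7, 3^4≡1. Order = 4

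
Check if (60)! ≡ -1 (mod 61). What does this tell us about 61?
(60)! mod 61 = 60. Since this equals -1 (mod 61), Wilson confirms 61 is prime.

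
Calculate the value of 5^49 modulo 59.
Using repeated squaring. 49 = 32 + 16 + 1 (binary 110001). Repeated squaring mod 59: 5^1 ≡ 5; 5^2 ≡ 5² = 25 ≡ 25; 5^4 ≡ 25² = 625 ≡ 35; 5^8 ≡ 35² = 1225 ≡ 45; 5^16 ≡ 45² = 2025 ≡ 19; 5^32 ≡ 19² = 361 ≡ 7. Multiply: 5^49 = 5^32 × 5^16 × 5^1 ≡ 7 × 19 × 5 (mod 59): 7 × 19 = 133 ≡ 15; 15 × 5 = 75 ≡ 16. So 5^49 ≡ 16 (mod 59).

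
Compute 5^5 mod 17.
5 = 4 + 1 (binary 101). Repeated squaring mod 17: 5^1 ≡ 5; 5^2 ≡ 5² = 25 ≡ 8; 5^4 ≡ 8² = 64 ≡ 13. Multiply: 5^5 = 5^4 × 5^1 ≡ 13 × 5 (mod 17): 13 × 5 = 65 ≡ 14. So 5^5 ≡ 14 (mod 17).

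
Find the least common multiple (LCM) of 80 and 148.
2960

First find GCD(80, 148) using the Euclidean algorithm:
80 = 0 × 148 + 80
148 = 1 × 80 + 68
80 = 1 × 68 + 12
68 = 5 × 12 + 8
12 = 1 × 8 + 4
8 = 2 × 4 + 0
GCD(80, 148) = 4

LCM formula: LCM(a, b) = (a × b) / GCD(a, b)
LCM(80, 148) = (80 × 148) / 4
LCM(80, 148) = 11840 / 4
LCM(80, 148) = 2960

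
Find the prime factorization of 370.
2 × 5 × 37

Divide by primes starting from smallest:
370 ÷ 2 = 185
185 ÷ 5 = 37
37 ÷ 37 = 1

370 = 2 × 5 × 37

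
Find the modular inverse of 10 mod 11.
10^(-1) ≡ 10 (mod 11). Verification: 10 × 10 = 100 ≡ 1 (mod 11)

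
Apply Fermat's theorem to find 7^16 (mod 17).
By Fermat's Little Theorem, 7^{16} ≡ 1 (mod 17) since 17 is prime and gcd(7, 17) = 1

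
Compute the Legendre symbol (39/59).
(39/59) = 39^{29} mod 59 = -1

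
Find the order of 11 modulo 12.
Powers of 11 mod 12: 11^1≡11, 11^2≡1. Order = 2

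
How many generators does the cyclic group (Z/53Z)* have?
24

The number of primitive roots modulo p is φ(p-1) = φ(52)
φ(52) = 24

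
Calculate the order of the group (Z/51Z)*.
32

Prime factorization: 51 = 3 × 17
Using the formula φ(n) = n × Π(1 - 1/p) for each prime factor p:
φ(51) = 51 × (1 - 1/3) × (1 - 1/17)
φ(51) = 32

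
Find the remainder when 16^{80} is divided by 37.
By Fermat: 16^{36} ≡ 1 (mod 37). 80 = 2×36 + 8. So 16^{80} ≡ 16^{8} ≡ 7 (mod 37)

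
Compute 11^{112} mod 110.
11

Using successive squaring:
Binary expansion of 112: 1110000
Powers of 11 mod 110 (each is the square of the previous):
  11^1 ≡ 11 (mod 110)
  11^2 ≡ 11² = 121 ≡ 11 (mod 110)
  11^4 ≡ 11² = 121 ≡ 11 (mod 110)
  11^8 ≡ 11² = 121 ≡ 11 (mod 110)
  11^16 ≡ 11² = 121 ≡ 11 (mod 110)
  11^32 ≡ 11² = 121 ≡ 11 (mod 110)
  11^64 ≡ 11² = 121 ≡ 11 (mod 110)
112 = 64 + 32 + 16, so 11^112 = 11^64 × 11^32 × 11^16 ≡ 11 × 11 × 11 (mod 110)
Multiplying step by step:
  11 × 11 = 121 ≡ 11 (mod 110)
  11 × 11 = 121 ≡ 11 (mod 110)
Result: 11^112 ≡ 11 (mod 110)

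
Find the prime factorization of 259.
7 × 37

Divide by primes starting from smallest:
259 ÷ 7 = 37
37 ÷ 37 = 1

259 = 7 × 37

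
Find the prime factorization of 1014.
2 × 3 × 13^2

Divide by primes starting from smallest:
1014 ÷ 2 = 507
507 ÷ 3 = 169
169 ÷ 13 = 13
13 ÷ 13 = 1

1014 = 2 × 3 × 13^2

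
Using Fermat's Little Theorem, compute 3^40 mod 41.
By Fermat's Little Theorem, 3^{40} ≡ 1 (mod 41) since 41 is prime and gcd(3, 41) = 1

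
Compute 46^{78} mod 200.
136

Using successive squaring:
Binary expansion of 78: 1001110
Powers of 46 mod 200 (each is the square of the previous):
  46^1 ≡ 46 (mod 200)
  46^2 ≡ 46² = 2116 ≡ 116 (mod 200)
  46^4 ≡ 116² = 13456 ≡ 56 (mod 200)
  46^8 ≡ 56² = 3136 ≡ 136 (mod 200)
  46^16 ≡ 136² = 18496 ≡ 96 (mod 200)
  46^32 ≡ 96² = 9216 ≡ 16 (mod 200)
  46^64 ≡ 16² = 256 ≡ 56 (mod 200)
78 = 64 + 8 + 4 + 2, so 46^78 = 46^64 × 46^8 × 46^4 × 46^2 ≡ 56 × 136 × 56 × 116 (mod 200)
Multiplying step by step:
  56 × 136 = 7616 ≡ 16 (mod 200)
  16 × 56 = 896 ≡ 96 (mod 200)
  96 × 116 = 11136 ≡ 136 (mod 200)
Result: 46^78 ≡ 136 (mod 200)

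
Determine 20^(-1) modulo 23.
20^(-1) ≡ 15 (mod 23). Verification: 20 × 15 = 300 ≡ 1 (mod 23)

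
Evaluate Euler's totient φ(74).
36

Prime factorization: 74 = 2 × 37
Using the formula φ(n) = n × Π(1 - 1/p) for each prime factor p:
φ(74) = 74 × (1 - 1/2) × (1 - 1/37)
φ(74) = 36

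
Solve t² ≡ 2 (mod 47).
The square roots of 2 mod 47 are 7 and 40. Verify: 7² = 49 ≡ 2 (mod 47)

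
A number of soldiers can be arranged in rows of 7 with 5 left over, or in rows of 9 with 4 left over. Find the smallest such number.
M = 7 × 9 = 63. M₁ = 9, y₁ ≡ 4 (mod 7). M₂ = 7, y₂ ≡ 4 (mod 9). k = 5×9×4 + 4×7×4 ≡ 40 (mod 63). The smallest positive such number is 40.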